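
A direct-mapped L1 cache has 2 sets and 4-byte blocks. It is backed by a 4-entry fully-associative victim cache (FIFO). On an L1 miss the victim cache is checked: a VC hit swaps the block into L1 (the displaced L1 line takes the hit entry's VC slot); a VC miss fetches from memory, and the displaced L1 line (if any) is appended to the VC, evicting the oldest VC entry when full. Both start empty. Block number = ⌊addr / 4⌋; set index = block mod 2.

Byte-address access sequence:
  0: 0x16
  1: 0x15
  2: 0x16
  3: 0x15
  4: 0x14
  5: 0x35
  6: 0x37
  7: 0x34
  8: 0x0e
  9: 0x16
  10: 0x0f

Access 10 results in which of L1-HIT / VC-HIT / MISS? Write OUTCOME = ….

  [0] addr=0x16 blk=5 s=1: MISS | VC []
  [1] addr=0x15 blk=5 s=1: L1-HIT | VC []
  [2] addr=0x16 blk=5 s=1: L1-HIT | VC []
  [3] addr=0x15 blk=5 s=1: L1-HIT | VC []
  [4] addr=0x14 blk=5 s=1: L1-HIT | VC []
  [5] addr=0x35 blk=13 s=1: MISS | VC [5]
  [6] addr=0x37 blk=13 s=1: L1-HIT | VC [5]
  [7] addr=0x34 blk=13 s=1: L1-HIT | VC [5]
  [8] addr=0xe blk=3 s=1: MISS | VC [5, 13]
  [9] addr=0x16 blk=5 s=1: VC-HIT | VC [3, 13]
  [10] addr=0xf blk=3 s=1: VC-HIT | VC [5, 13]

OUTCOME = VC-HIT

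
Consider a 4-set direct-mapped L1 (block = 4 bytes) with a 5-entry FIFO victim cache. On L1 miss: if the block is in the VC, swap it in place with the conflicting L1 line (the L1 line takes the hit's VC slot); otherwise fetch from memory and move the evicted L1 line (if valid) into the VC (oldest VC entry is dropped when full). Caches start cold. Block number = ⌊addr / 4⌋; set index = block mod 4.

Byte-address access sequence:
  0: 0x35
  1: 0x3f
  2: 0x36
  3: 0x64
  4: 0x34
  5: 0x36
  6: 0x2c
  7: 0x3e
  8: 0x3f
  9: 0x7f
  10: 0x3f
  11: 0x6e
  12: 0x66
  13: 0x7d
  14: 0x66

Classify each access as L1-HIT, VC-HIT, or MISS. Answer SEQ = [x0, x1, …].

SEQ = [MISS, MISS, L1-HIT, MISS, VC-HIT, L1-HIT, MISS, VC-HIT, L1-HIT, MISS, VC-HIT, MISS, VC-HIT, VC-HIT, L1-HIT]

#0 0x35→b13/s1 MISS; vc=[]
#1 0x3f→b15/s3 MISS; vc=[]
#2 0x36→b13/s1 L1-HIT; vc=[]
#3 0x64→b25/s1 MISS; vc=[13]
#4 0x34→b13/s1 VC-HIT; vc=[25]
#5 0x36→b13/s1 L1-HIT; vc=[25]
#6 0x2c→b11/s3 MISS; vc=[25,15]
#7 0x3e→b15/s3 VC-HIT; vc=[25,11]
#8 0x3f→b15/s3 L1-HIT; vc=[25,11]
#9 0x7f→b31/s3 MISS; vc=[25,11,15]
#10 0x3f→b15/s3 VC-HIT; vc=[25,11,31]
#11 0x6e→b27/s3 MISS; vc=[25,11,31,15]
#12 0x66→b25/s1 VC-HIT; vc=[13,11,31,15]
#13 0x7d→b31/s3 VC-HIT; vc=[13,11,27,15]
#14 0x66→b25/s1 L1-HIT; vc=[13,11,27,15]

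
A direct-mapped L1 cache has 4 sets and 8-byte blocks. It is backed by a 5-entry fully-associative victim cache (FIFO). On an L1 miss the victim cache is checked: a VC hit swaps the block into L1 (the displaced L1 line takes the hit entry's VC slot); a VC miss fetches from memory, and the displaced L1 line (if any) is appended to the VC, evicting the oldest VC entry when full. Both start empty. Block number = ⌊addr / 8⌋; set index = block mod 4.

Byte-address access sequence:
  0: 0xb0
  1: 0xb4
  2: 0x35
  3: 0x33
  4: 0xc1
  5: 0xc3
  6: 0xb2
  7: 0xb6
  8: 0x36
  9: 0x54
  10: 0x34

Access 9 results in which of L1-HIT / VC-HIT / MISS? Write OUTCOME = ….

OUTCOME = MISS

  [0] addr=0xb0 blk=22 s=2: MISS | VC []
  [1] addr=0xb4 blk=22 s=2: L1-HIT | VC []
  [2] addr=0x35 blk=6 s=2: MISS | VC [22]
  [3] addr=0x33 blk=6 s=2: L1-HIT | VC [22]
  [4] addr=0xc1 blk=24 s=0: MISS | VC [22]
  [5] addr=0xc3 blk=24 s=0: L1-HIT | VC [22]
  [6] addr=0xb2 blk=22 s=2: VC-HIT | VC [6]
  [7] addr=0xb6 blk=22 s=2: L1-HIT | VC [6]
  [8] addr=0x36 blk=6 s=2: VC-HIT | VC [22]
  [9] addr=0x54 blk=10 s=2: MISS | VC [22, 6]
  [10] addr=0x34 blk=6 s=2: VC-HIT | VC [22, 10]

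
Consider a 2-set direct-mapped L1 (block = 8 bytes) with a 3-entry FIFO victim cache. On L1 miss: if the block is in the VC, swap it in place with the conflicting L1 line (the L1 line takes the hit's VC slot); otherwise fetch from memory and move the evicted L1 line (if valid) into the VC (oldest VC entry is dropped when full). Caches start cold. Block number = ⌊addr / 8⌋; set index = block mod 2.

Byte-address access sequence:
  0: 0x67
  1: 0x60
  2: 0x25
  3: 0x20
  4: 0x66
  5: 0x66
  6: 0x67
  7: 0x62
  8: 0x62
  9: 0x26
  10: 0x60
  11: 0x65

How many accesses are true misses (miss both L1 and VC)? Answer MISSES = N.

  [0] addr=0x67 blk=12 s=0: MISS | VC []
  [1] addr=0x60 blk=12 s=0: L1-HIT | VC []
  [2] addr=0x25 blk=4 s=0: MISS | VC [12]
  [3] addr=0x20 blk=4 s=0: L1-HIT | VC [12]
  [4] addr=0x66 blk=12 s=0: VC-HIT | VC [4]
  [5] addr=0x66 blk=12 s=0: L1-HIT | VC [4]
  [6] addr=0x67 blk=12 s=0: L1-HIT | VC [4]
  [7] addr=0x62 blk=12 s=0: L1-HIT | VC [4]
  [8] addr=0x62 blk=12 s=0: L1-HIT | VC [4]
  [9] addr=0x26 blk=4 s=0: VC-HIT | VC [12]
  [10] addr=0x60 blk=12 s=0: VC-HIT | VC [4]
  [11] addr=0x65 blk=12 s=0: L1-HIT | VC [4]

MISSES = 2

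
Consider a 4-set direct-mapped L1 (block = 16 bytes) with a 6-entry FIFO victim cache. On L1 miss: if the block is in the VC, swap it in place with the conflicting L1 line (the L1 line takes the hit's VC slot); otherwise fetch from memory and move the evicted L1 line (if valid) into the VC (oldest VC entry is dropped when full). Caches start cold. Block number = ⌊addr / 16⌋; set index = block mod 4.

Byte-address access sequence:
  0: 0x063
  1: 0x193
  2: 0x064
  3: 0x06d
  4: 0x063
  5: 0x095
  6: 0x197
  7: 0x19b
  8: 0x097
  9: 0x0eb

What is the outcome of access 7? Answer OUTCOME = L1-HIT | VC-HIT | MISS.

OUTCOME = L1-HIT

#0 0x63→b6/s2 MISS; vc=[]
#1 0x193→b25/s1 MISS; vc=[]
#2 0x64→b6/s2 L1-HIT; vc=[]
#3 0x6d→b6/s2 L1-HIT; vc=[]
#4 0x63→b6/s2 L1-HIT; vc=[]
#5 0x95→b9/s1 MISS; vc=[25]
#6 0x197→b25/s1 VC-HIT; vc=[9]
#7 0x19b→b25/s1 L1-HIT; vc=[9]
#8 0x97→b9/s1 VC-HIT; vc=[25]
#9 0xeb→b14/s2 MISS; vc=[25,6]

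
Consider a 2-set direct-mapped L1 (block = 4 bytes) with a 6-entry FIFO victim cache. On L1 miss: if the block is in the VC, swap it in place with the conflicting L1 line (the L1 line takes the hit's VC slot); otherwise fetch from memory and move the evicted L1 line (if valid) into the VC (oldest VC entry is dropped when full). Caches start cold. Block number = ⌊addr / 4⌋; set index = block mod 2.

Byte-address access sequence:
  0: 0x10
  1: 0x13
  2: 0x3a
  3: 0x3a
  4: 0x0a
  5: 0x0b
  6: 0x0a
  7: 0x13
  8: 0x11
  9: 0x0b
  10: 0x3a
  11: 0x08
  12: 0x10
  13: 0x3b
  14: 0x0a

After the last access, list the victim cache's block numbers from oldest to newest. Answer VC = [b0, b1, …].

VC = [14, 4]

0: 0x10 (blk 4, set 0) → MISS  vc=[]
1: 0x13 (blk 4, set 0) → L1-HIT  vc=[]
2: 0x3a (blk 14, set 0) → MISS  vc=[4]
3: 0x3a (blk 14, set 0) → L1-HIT  vc=[4]
4: 0xa (blk 2, set 0) → MISS  vc=[4, 14]
5: 0xb (blk 2, set 0) → L1-HIT  vc=[4, 14]
6: 0xa (blk 2, set 0) → L1-HIT  vc=[4, 14]
7: 0x13 (blk 4, set 0) → VC-HIT  vc=[2, 14]
8: 0x11 (blk 4, set 0) → L1-HIT  vc=[2, 14]
9: 0xb (blk 2, set 0) → VC-HIT  vc=[4, 14]
10: 0x3a (blk 14, set 0) → VC-HIT  vc=[4, 2]
11: 0x8 (blk 2, set 0) → VC-HIT  vc=[4, 14]
12: 0x10 (blk 4, set 0) → VC-HIT  vc=[2, 14]
13: 0x3b (blk 14, set 0) → VC-HIT  vc=[2, 4]
14: 0xa (blk 2, set 0) → VC-HIT  vc=[14, 4]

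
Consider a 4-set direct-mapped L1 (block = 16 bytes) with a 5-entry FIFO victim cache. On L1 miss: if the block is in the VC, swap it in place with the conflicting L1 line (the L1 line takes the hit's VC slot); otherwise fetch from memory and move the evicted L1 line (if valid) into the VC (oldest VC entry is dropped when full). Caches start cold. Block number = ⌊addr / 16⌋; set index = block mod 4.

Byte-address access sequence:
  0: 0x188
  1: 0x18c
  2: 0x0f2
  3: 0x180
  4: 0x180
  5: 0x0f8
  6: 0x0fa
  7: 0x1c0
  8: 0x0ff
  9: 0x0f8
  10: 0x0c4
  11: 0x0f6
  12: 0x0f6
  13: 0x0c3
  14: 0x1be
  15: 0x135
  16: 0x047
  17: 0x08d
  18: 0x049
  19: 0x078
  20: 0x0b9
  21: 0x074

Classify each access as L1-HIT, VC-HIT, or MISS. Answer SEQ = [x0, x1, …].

#0 0x188→b24/s0 MISS; vc=[]
#1 0x18c→b24/s0 L1-HIT; vc=[]
#2 0xf2→b15/s3 MISS; vc=[]
#3 0x180→b24/s0 L1-HIT; vc=[]
#4 0x180→b24/s0 L1-HIT; vc=[]
#5 0xf8→b15/s3 L1-HIT; vc=[]
#6 0xfa→b15/s3 L1-HIT; vc=[]
#7 0x1c0→b28/s0 MISS; vc=[24]
#8 0xff→b15/s3 L1-HIT; vc=[24]
#9 0xf8→b15/s3 L1-HIT; vc=[24]
#10 0xc4→b12/s0 MISS; vc=[24,28]
#11 0xf6→b15/s3 L1-HIT; vc=[24,28]
#12 0xf6→b15/s3 L1-HIT; vc=[24,28]
#13 0xc3→b12/s0 L1-HIT; vc=[24,28]
#14 0x1be→b27/s3 MISS; vc=[24,28,15]
#15 0x135→b19/s3 MISS; vc=[24,28,15,27]
#16 0x47→b4/s0 MISS; vc=[24,28,15,27,12]
#17 0x8d→b8/s0 MISS; vc=[28,15,27,12,4]
#18 0x49→b4/s0 VC-HIT; vc=[28,15,27,12,8]
#19 0x78→b7/s3 MISS; vc=[15,27,12,8,19]
#20 0xb9→b11/s3 MISS; vc=[27,12,8,19,7]
#21 0x74→b7/s3 VC-HIT; vc=[27,12,8,19,11]

SEQ = [MISS, L1-HIT, MISS, L1-HIT, L1-HIT, L1-HIT, L1-HIT, MISS, L1-HIT, L1-HIT, MISS, L1-HIT, L1-HIT, L1-HIT, MISS, MISS, MISS, MISS, VC-HIT, MISS, MISS, VC-HIT]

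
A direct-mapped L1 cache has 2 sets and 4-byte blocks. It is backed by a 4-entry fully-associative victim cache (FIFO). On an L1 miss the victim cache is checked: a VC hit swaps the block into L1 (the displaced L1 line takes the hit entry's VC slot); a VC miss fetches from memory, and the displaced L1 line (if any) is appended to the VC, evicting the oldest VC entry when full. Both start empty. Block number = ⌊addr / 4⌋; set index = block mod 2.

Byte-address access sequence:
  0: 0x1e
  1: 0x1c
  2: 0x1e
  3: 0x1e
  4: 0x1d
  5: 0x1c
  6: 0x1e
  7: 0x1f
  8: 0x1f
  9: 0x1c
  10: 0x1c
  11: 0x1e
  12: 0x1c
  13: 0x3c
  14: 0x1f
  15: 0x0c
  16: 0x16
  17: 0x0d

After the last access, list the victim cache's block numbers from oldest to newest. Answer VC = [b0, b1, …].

#0 0x1e→b7/s1 MISS; vc=[]
#1 0x1c→b7/s1 L1-HIT; vc=[]
#2 0x1e→b7/s1 L1-HIT; vc=[]
#3 0x1e→b7/s1 L1-HIT; vc=[]
#4 0x1d→b7/s1 L1-HIT; vc=[]
#5 0x1c→b7/s1 L1-HIT; vc=[]
#6 0x1e→b7/s1 L1-HIT; vc=[]
#7 0x1f→b7/s1 L1-HIT; vc=[]
#8 0x1f→b7/s1 L1-HIT; vc=[]
#9 0x1c→b7/s1 L1-HIT; vc=[]
#10 0x1c→b7/s1 L1-HIT; vc=[]
#11 0x1e→b7/s1 L1-HIT; vc=[]
#12 0x1c→b7/s1 L1-HIT; vc=[]
#13 0x3c→b15/s1 MISS; vc=[7]
#14 0x1f→b7/s1 VC-HIT; vc=[15]
#15 0xc→b3/s1 MISS; vc=[15,7]
#16 0x16→b5/s1 MISS; vc=[15,7,3]
#17 0xd→b3/s1 VC-HIT; vc=[15,7,5]

VC = [15, 7, 5]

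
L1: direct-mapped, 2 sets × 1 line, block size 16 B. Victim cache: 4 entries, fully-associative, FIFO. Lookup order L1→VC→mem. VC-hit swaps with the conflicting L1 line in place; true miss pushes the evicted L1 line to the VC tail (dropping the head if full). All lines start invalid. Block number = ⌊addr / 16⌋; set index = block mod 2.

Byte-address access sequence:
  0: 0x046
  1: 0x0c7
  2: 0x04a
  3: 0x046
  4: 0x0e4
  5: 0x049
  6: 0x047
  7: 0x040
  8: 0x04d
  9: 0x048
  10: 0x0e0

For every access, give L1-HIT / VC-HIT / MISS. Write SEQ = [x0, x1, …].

SEQ = [MISS, MISS, VC-HIT, L1-HIT, MISS, VC-HIT, L1-HIT, L1-HIT, L1-HIT, L1-HIT, VC-HIT]

#0 0x46→b4/s0 MISS; vc=[]
#1 0xc7→b12/s0 MISS; vc=[4]
#2 0x4a→b4/s0 VC-HIT; vc=[12]
#3 0x46→b4/s0 L1-HIT; vc=[12]
#4 0xe4→b14/s0 MISS; vc=[12,4]
#5 0x49→b4/s0 VC-HIT; vc=[12,14]
#6 0x47→b4/s0 L1-HIT; vc=[12,14]
#7 0x40→b4/s0 L1-HIT; vc=[12,14]
#8 0x4d→b4/s0 L1-HIT; vc=[12,14]
#9 0x48→b4/s0 L1-HIT; vc=[12,14]
#10 0xe0→b14/s0 VC-HIT; vc=[12,4]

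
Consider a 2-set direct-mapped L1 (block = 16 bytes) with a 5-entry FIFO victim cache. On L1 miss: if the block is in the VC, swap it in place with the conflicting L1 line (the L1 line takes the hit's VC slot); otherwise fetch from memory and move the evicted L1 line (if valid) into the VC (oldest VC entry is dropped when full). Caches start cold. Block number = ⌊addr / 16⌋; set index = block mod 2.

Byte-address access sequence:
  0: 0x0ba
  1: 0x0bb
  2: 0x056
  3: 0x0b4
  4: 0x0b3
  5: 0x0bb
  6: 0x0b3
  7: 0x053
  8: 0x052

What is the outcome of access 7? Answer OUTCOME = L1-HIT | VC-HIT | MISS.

OUTCOME = VC-HIT

#0 0xba→b11/s1 MISS; vc=[]
#1 0xbb→b11/s1 L1-HIT; vc=[]
#2 0x56→b5/s1 MISS; vc=[11]
#3 0xb4→b11/s1 VC-HIT; vc=[5]
#4 0xb3→b11/s1 L1-HIT; vc=[5]
#5 0xbb→b11/s1 L1-HIT; vc=[5]
#6 0xb3→b11/s1 L1-HIT; vc=[5]
#7 0x53→b5/s1 VC-HIT; vc=[11]
#8 0x52→b5/s1 L1-HIT; vc=[11]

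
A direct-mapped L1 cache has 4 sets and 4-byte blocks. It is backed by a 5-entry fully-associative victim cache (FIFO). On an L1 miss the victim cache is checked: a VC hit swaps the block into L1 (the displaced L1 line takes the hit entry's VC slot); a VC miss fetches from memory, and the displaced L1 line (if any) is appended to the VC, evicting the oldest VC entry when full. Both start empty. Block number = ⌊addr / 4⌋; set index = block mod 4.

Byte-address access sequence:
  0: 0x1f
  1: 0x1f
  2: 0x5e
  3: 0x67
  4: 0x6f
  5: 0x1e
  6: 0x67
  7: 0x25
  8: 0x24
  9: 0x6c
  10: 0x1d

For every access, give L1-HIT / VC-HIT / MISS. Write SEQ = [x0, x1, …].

0: 0x1f (blk 7, set 3) → MISS  vc=[]
1: 0x1f (blk 7, set 3) → L1-HIT  vc=[]
2: 0x5e (blk 23, set 3) → MISS  vc=[7]
3: 0x67 (blk 25, set 1) → MISS  vc=[7]
4: 0x6f (blk 27, set 3) → MISS  vc=[7, 23]
5: 0x1e (blk 7, set 3) → VC-HIT  vc=[27, 23]
6: 0x67 (blk 25, set 1) → L1-HIT  vc=[27, 23]
7: 0x25 (blk 9, set 1) → MISS  vc=[27, 23, 25]
8: 0x24 (blk 9, set 1) → L1-HIT  vc=[27, 23, 25]
9: 0x6c (blk 27, set 3) → VC-HIT  vc=[7, 23, 25]
10: 0x1d (blk 7, set 3) → VC-HIT  vc=[27, 23, 25]

SEQ = [MISS, L1-HIT, MISS, MISS, MISS, VC-HIT, L1-HIT, MISS, L1-HIT, VC-HIT, VC-HIT]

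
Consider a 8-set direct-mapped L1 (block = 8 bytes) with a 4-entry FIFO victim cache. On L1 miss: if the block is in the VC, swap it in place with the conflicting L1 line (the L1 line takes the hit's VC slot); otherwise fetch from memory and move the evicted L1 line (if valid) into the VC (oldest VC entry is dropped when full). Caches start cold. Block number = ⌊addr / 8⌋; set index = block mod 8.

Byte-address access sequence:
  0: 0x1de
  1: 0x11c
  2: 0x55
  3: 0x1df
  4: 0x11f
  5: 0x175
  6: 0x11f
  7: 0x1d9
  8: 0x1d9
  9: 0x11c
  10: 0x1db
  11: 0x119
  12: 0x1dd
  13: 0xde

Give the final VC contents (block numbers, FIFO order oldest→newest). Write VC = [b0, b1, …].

0: 0x1de (blk 59, set 3) → MISS  vc=[]
1: 0x11c (blk 35, set 3) → MISS  vc=[59]
2: 0x55 (blk 10, set 2) → MISS  vc=[59]
3: 0x1df (blk 59, set 3) → VC-HIT  vc=[35]
4: 0x11f (blk 35, set 3) → VC-HIT  vc=[59]
5: 0x175 (blk 46, set 6) → MISS  vc=[59]
6: 0x11f (blk 35, set 3) → L1-HIT  vc=[59]
7: 0x1d9 (blk 59, set 3) → VC-HIT  vc=[35]
8: 0x1d9 (blk 59, set 3) → L1-HIT  vc=[35]
9: 0x11c (blk 35, set 3) → VC-HIT  vc=[59]
10: 0x1db (blk 59, set 3) → VC-HIT  vc=[35]
11: 0x119 (blk 35, set 3) → VC-HIT  vc=[59]
12: 0x1dd (blk 59, set 3) → VC-HIT  vc=[35]
13: 0xde (blk 27, set 3) → MISS  vc=[35, 59]

VC = [35, 59]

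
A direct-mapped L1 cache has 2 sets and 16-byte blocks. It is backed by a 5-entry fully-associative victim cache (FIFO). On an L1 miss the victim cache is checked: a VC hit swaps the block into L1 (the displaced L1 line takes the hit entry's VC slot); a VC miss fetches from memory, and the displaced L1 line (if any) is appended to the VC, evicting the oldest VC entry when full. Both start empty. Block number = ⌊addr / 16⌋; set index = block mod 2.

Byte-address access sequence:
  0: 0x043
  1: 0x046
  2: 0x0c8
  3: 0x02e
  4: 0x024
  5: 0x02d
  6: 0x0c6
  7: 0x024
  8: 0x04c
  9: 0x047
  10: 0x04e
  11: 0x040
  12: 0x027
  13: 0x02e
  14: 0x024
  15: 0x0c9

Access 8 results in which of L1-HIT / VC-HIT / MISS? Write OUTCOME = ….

#0 0x43→b4/s0 MISS; vc=[]
#1 0x46→b4/s0 L1-HIT; vc=[]
#2 0xc8→b12/s0 MISS; vc=[4]
#3 0x2e→b2/s0 MISS; vc=[4,12]
#4 0x24→b2/s0 L1-HIT; vc=[4,12]
#5 0x2d→b2/s0 L1-HIT; vc=[4,12]
#6 0xc6→b12/s0 VC-HIT; vc=[4,2]
#7 0x24→b2/s0 VC-HIT; vc=[4,12]
#8 0x4c→b4/s0 VC-HIT; vc=[2,12]
#9 0x47→b4/s0 L1-HIT; vc=[2,12]
#10 0x4e→b4/s0 L1-HIT; vc=[2,12]
#11 0x40→b4/s0 L1-HIT; vc=[2,12]
#12 0x27→b2/s0 VC-HIT; vc=[4,12]
#13 0x2e→b2/s0 L1-HIT; vc=[4,12]
#14 0x24→b2/s0 L1-HIT; vc=[4,12]
#15 0xc9→b12/s0 VC-HIT; vc=[4,2]

OUTCOME = VC-HIT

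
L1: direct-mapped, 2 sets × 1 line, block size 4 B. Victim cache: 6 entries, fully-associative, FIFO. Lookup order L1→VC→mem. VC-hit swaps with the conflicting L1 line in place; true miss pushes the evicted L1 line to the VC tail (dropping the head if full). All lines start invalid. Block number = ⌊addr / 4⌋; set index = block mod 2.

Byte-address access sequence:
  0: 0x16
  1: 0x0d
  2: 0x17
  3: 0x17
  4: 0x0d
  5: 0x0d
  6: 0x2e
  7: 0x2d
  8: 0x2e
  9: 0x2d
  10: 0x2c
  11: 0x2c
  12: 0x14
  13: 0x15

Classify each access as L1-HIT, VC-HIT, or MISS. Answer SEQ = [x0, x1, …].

SEQ = [MISS, MISS, VC-HIT, L1-HIT, VC-HIT, L1-HIT, MISS, L1-HIT, L1-HIT, L1-HIT, L1-HIT, L1-HIT, VC-HIT, L1-HIT]

  [0] addr=0x16 blk=5 s=1: MISS | VC []
  [1] addr=0xd blk=3 s=1: MISS | VC [5]
  [2] addr=0x17 blk=5 s=1: VC-HIT | VC [3]
  [3] addr=0x17 blk=5 s=1: L1-HIT | VC [3]
  [4] addr=0xd blk=3 s=1: VC-HIT | VC [5]
  [5] addr=0xd blk=3 s=1: L1-HIT | VC [5]
  [6] addr=0x2e blk=11 s=1: MISS | VC [5, 3]
  [7] addr=0x2d blk=11 s=1: L1-HIT | VC [5, 3]
  [8] addr=0x2e blk=11 s=1: L1-HIT | VC [5, 3]
  [9] addr=0x2d blk=11 s=1: L1-HIT | VC [5, 3]
  [10] addr=0x2c blk=11 s=1: L1-HIT | VC [5, 3]
  [11] addr=0x2c blk=11 s=1: L1-HIT | VC [5, 3]
  [12] addr=0x14 blk=5 s=1: VC-HIT | VC [11, 3]
  [13] addr=0x15 blk=5 s=1: L1-HIT | VC [11, 3]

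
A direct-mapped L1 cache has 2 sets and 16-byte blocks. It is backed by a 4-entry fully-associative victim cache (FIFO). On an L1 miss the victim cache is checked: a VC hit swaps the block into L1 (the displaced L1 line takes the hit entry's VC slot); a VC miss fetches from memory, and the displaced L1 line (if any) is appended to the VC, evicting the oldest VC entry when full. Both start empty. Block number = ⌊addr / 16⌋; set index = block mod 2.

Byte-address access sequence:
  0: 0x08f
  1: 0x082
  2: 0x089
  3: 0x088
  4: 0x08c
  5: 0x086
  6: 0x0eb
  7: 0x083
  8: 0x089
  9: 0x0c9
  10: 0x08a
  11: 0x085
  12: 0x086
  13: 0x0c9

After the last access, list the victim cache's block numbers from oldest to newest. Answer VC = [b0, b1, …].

#0 0x8f→b8/s0 MISS; vc=[]
#1 0x82→b8/s0 L1-HIT; vc=[]
#2 0x89→b8/s0 L1-HIT; vc=[]
#3 0x88→b8/s0 L1-HIT; vc=[]
#4 0x8c→b8/s0 L1-HIT; vc=[]
#5 0x86→b8/s0 L1-HIT; vc=[]
#6 0xeb→b14/s0 MISS; vc=[8]
#7 0x83→b8/s0 VC-HIT; vc=[14]
#8 0x89→b8/s0 L1-HIT; vc=[14]
#9 0xc9→b12/s0 MISS; vc=[14,8]
#10 0x8a→b8/s0 VC-HIT; vc=[14,12]
#11 0x85→b8/s0 L1-HIT; vc=[14,12]
#12 0x86→b8/s0 L1-HIT; vc=[14,12]
#13 0xc9→b12/s0 VC-HIT; vc=[14,8]

VC = [14, 8]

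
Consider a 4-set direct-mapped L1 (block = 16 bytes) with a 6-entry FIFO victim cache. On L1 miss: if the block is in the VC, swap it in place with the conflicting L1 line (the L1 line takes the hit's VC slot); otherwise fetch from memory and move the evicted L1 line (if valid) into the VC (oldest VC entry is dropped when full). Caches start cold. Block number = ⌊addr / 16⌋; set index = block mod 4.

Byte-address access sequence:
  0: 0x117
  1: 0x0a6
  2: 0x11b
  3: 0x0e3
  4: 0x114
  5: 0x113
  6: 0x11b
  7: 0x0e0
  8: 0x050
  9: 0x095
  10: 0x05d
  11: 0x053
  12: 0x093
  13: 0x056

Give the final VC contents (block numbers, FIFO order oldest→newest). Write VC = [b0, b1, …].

0: 0x117 (blk 17, set 1) → MISS  vc=[]
1: 0xa6 (blk 10, set 2) → MISS  vc=[]
2: 0x11b (blk 17, set 1) → L1-HIT  vc=[]
3: 0xe3 (blk 14, set 2) → MISS  vc=[10]
4: 0x114 (blk 17, set 1) → L1-HIT  vc=[10]
5: 0x113 (blk 17, set 1) → L1-HIT  vc=[10]
6: 0x11b (blk 17, set 1) → L1-HIT  vc=[10]
7: 0xe0 (blk 14, set 2) → L1-HIT  vc=[10]
8: 0x50 (blk 5, set 1) → MISS  vc=[10, 17]
9: 0x95 (blk 9, set 1) → MISS  vc=[10, 17, 5]
10: 0x5d (blk 5, set 1) → VC-HIT  vc=[10, 17, 9]
11: 0x53 (blk 5, set 1) → L1-HIT  vc=[10, 17, 9]
12: 0x93 (blk 9, set 1) → VC-HIT  vc=[10, 17, 5]
13: 0x56 (blk 5, set 1) → VC-HIT  vc=[10, 17, 9]

VC = [10, 17, 9]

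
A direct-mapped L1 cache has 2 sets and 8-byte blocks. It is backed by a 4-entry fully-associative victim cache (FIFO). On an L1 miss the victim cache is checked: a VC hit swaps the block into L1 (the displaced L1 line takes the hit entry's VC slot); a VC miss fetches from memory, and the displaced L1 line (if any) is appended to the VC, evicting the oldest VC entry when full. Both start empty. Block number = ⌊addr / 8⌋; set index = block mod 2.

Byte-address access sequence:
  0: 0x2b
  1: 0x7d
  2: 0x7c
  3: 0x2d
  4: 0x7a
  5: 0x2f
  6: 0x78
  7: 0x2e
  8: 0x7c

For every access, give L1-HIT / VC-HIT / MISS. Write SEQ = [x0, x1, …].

SEQ = [MISS, MISS, L1-HIT, VC-HIT, VC-HIT, VC-HIT, VC-HIT, VC-HIT, VC-HIT]

0: 0x2b (blk 5, set 1) → MISS  vc=[]
1: 0x7d (blk 15, set 1) → MISS  vc=[5]
2: 0x7c (blk 15, set 1) → L1-HIT  vc=[5]
3: 0x2d (blk 5, set 1) → VC-HIT  vc=[15]
4: 0x7a (blk 15, set 1) → VC-HIT  vc=[5]
5: 0x2f (blk 5, set 1) → VC-HIT  vc=[15]
6: 0x78 (blk 15, set 1) → VC-HIT  vc=[5]
7: 0x2e (blk 5, set 1) → VC-HIT  vc=[15]
8: 0x7c (blk 15, set 1) → VC-HIT  vc=[5]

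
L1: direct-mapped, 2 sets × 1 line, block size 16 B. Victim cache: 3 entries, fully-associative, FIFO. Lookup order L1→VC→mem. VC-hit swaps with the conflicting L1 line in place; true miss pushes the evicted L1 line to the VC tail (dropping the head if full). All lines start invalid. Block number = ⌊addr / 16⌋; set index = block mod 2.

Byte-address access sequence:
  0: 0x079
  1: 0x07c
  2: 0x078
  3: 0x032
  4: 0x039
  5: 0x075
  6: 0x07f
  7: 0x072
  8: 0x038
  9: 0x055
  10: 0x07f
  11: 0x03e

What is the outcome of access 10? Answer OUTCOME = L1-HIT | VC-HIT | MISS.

  [0] addr=0x79 blk=7 s=1: MISS | VC []
  [1] addr=0x7c blk=7 s=1: L1-HIT | VC []
  [2] addr=0x78 blk=7 s=1: L1-HIT | VC []
  [3] addr=0x32 blk=3 s=1: MISS | VC [7]
  [4] addr=0x39 blk=3 s=1: L1-HIT | VC [7]
  [5] addr=0x75 blk=7 s=1: VC-HIT | VC [3]
  [6] addr=0x7f blk=7 s=1: L1-HIT | VC [3]
  [7] addr=0x72 blk=7 s=1: L1-HIT | VC [3]
  [8] addr=0x38 blk=3 s=1: VC-HIT | VC [7]
  [9] addr=0x55 blk=5 s=1: MISS | VC [7, 3]
  [10] addr=0x7f blk=7 s=1: VC-HIT | VC [5, 3]
  [11] addr=0x3e blk=3 s=1: VC-HIT | VC [5, 7]

OUTCOME = VC-HIT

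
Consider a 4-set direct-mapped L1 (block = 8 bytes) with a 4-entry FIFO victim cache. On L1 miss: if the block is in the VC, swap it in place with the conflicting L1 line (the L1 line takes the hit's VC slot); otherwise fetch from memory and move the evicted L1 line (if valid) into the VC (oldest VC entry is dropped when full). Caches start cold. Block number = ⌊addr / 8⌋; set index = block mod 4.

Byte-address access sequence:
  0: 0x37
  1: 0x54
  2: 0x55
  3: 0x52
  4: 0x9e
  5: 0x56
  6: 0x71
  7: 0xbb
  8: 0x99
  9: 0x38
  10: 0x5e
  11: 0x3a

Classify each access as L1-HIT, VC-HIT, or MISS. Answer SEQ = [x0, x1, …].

SEQ = [MISS, MISS, L1-HIT, L1-HIT, MISS, L1-HIT, MISS, MISS, VC-HIT, MISS, MISS, VC-HIT]

  [0] addr=0x37 blk=6 s=2: MISS | VC []
  [1] addr=0x54 blk=10 s=2: MISS | VC [6]
  [2] addr=0x55 blk=10 s=2: L1-HIT | VC [6]
  [3] addr=0x52 blk=10 s=2: L1-HIT | VC [6]
  [4] addr=0x9e blk=19 s=3: MISS | VC [6]
  [5] addr=0x56 blk=10 s=2: L1-HIT | VC [6]
  [6] addr=0x71 blk=14 s=2: MISS | VC [6, 10]
  [7] addr=0xbb blk=23 s=3: MISS | VC [6, 10, 19]
  [8] addr=0x99 blk=19 s=3: VC-HIT | VC [6, 10, 23]
  [9] addr=0x38 blk=7 s=3: MISS | VC [6, 10, 23, 19]
  [10] addr=0x5e blk=11 s=3: MISS | VC [10, 23, 19, 7]
  [11] addr=0x3a blk=7 s=3: VC-HIT | VC [10, 23, 19, 11]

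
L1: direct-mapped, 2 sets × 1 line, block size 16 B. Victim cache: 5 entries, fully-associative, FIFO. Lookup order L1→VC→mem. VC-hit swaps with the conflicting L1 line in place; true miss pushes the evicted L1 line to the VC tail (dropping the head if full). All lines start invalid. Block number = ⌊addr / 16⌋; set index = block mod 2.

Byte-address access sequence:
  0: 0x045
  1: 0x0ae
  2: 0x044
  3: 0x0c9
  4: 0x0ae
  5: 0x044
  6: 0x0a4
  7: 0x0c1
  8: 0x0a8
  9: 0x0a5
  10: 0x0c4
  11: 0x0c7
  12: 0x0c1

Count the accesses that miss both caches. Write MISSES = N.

MISSES = 3

  [0] addr=0x45 blk=4 s=0: MISS | VC []
  [1] addr=0xae blk=10 s=0: MISS | VC [4]
  [2] addr=0x44 blk=4 s=0: VC-HIT | VC [10]
  [3] addr=0xc9 blk=12 s=0: MISS | VC [10, 4]
  [4] addr=0xae blk=10 s=0: VC-HIT | VC [12, 4]
  [5] addr=0x44 blk=4 s=0: VC-HIT | VC [12, 10]
  [6] addr=0xa4 blk=10 s=0: VC-HIT | VC [12, 4]
  [7] addr=0xc1 blk=12 s=0: VC-HIT | VC [10, 4]
  [8] addr=0xa8 blk=10 s=0: VC-HIT | VC [12, 4]
  [9] addr=0xa5 blk=10 s=0: L1-HIT | VC [12, 4]
  [10] addr=0xc4 blk=12 s=0: VC-HIT | VC [10, 4]
  [11] addr=0xc7 blk=12 s=0: L1-HIT | VC [10, 4]
  [12] addr=0xc1 blk=12 s=0: L1-HIT | VC [10, 4]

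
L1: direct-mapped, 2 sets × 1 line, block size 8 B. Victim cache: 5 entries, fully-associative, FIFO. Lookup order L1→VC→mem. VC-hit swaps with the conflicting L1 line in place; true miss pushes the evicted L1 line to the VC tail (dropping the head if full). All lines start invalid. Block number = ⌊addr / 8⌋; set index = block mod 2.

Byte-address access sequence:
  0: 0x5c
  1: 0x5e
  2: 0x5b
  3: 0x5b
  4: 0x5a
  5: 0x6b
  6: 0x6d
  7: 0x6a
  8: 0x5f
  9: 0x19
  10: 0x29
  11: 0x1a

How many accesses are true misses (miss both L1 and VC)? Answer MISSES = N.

MISSES = 4

0: 0x5c (blk 11, set 1) → MISS  vc=[]
1: 0x5e (blk 11, set 1) → L1-HIT  vc=[]
2: 0x5b (blk 11, set 1) → L1-HIT  vc=[]
3: 0x5b (blk 11, set 1) → L1-HIT  vc=[]
4: 0x5a (blk 11, set 1) → L1-HIT  vc=[]
5: 0x6b (blk 13, set 1) → MISS  vc=[11]
6: 0x6d (blk 13, set 1) → L1-HIT  vc=[11]
7: 0x6a (blk 13, set 1) → L1-HIT  vc=[11]
8: 0x5f (blk 11, set 1) → VC-HIT  vc=[13]
9: 0x19 (blk 3, set 1) → MISS  vc=[13, 11]
10: 0x29 (blk 5, set 1) → MISS  vc=[13, 11, 3]
11: 0x1a (blk 3, set 1) → VC-HIT  vc=[13, 11, 5]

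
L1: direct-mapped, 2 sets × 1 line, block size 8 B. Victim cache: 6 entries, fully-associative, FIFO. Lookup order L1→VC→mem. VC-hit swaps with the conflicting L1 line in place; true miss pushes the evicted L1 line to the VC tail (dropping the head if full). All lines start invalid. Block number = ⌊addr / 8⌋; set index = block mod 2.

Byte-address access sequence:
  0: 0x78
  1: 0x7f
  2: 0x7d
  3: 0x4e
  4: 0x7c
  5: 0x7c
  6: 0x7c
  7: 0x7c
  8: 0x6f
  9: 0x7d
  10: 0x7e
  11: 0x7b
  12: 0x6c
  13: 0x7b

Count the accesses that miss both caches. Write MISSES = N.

MISSES = 3

#0 0x78→b15/s1 MISS; vc=[]
#1 0x7f→b15/s1 L1-HIT; vc=[]
#2 0x7d→b15/s1 L1-HIT; vc=[]
#3 0x4e→b9/s1 MISS; vc=[15]
#4 0x7c→b15/s1 VC-HIT; vc=[9]
#5 0x7c→b15/s1 L1-HIT; vc=[9]
#6 0x7c→b15/s1 L1-HIT; vc=[9]
#7 0x7c→b15/s1 L1-HIT; vc=[9]
#8 0x6f→b13/s1 MISS; vc=[9,15]
#9 0x7d→b15/s1 VC-HIT; vc=[9,13]
#10 0x7e→b15/s1 L1-HIT; vc=[9,13]
#11 0x7b→b15/s1 L1-HIT; vc=[9,13]
#12 0x6c→b13/s1 VC-HIT; vc=[9,15]
#13 0x7b→b15/s1 VC-HIT; vc=[9,13]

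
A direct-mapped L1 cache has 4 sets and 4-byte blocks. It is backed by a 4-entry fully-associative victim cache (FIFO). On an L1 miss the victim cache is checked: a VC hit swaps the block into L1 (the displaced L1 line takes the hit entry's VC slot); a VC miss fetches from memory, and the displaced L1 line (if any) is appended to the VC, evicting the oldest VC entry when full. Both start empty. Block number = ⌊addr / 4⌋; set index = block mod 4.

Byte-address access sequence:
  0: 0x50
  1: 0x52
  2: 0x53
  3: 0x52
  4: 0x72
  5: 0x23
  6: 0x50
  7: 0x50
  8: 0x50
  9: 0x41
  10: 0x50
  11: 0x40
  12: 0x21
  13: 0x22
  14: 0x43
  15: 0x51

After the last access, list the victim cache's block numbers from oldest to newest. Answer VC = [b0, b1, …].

VC = [8, 28, 16]

0: 0x50 (blk 20, set 0) → MISS  vc=[]
1: 0x52 (blk 20, set 0) → L1-HIT  vc=[]
2: 0x53 (blk 20, set 0) → L1-HIT  vc=[]
3: 0x52 (blk 20, set 0) → L1-HIT  vc=[]
4: 0x72 (blk 28, set 0) → MISS  vc=[20]
5: 0x23 (blk 8, set 0) → MISS  vc=[20, 28]
6: 0x50 (blk 20, set 0) → VC-HIT  vc=[8, 28]
7: 0x50 (blk 20, set 0) → L1-HIT  vc=[8, 28]
8: 0x50 (blk 20, set 0) → L1-HIT  vc=[8, 28]
9: 0x41 (blk 16, set 0) → MISS  vc=[8, 28, 20]
10: 0x50 (blk 20, set 0) → VC-HIT  vc=[8, 28, 16]
11: 0x40 (blk 16, set 0) → VC-HIT  vc=[8, 28, 20]
12: 0x21 (blk 8, set 0) → VC-HIT  vc=[16, 28, 20]
13: 0x22 (blk 8, set 0) → L1-HIT  vc=[16, 28, 20]
14: 0x43 (blk 16, set 0) → VC-HIT  vc=[8, 28, 20]
15: 0x51 (blk 20, set 0) → VC-HIT  vc=[8, 28, 16]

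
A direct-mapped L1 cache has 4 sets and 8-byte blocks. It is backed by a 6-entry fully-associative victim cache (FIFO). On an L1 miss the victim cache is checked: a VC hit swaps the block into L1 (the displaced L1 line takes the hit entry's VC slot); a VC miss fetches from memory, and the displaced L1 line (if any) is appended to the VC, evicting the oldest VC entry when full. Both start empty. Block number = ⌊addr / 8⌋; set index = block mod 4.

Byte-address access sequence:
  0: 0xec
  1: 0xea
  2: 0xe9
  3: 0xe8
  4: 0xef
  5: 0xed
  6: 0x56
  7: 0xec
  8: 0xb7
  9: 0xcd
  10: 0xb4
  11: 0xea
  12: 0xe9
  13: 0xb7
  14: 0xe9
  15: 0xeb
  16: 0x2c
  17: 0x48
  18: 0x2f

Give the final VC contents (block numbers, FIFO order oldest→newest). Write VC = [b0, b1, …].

VC = [10, 25, 29, 9]

  [0] addr=0xec blk=29 s=1: MISS | VC []
  [1] addr=0xea blk=29 s=1: L1-HIT | VC []
  [2] addr=0xe9 blk=29 s=1: L1-HIT | VC []
  [3] addr=0xe8 blk=29 s=1: L1-HIT | VC []
  [4] addr=0xef blk=29 s=1: L1-HIT | VC []
  [5] addr=0xed blk=29 s=1: L1-HIT | VC []
  [6] addr=0x56 blk=10 s=2: MISS | VC []
  [7] addr=0xec blk=29 s=1: L1-HIT | VC []
  [8] addr=0xb7 blk=22 s=2: MISS | VC [10]
  [9] addr=0xcd blk=25 s=1: MISS | VC [10, 29]
  [10] addr=0xb4 blk=22 s=2: L1-HIT | VC [10, 29]
  [11] addr=0xea blk=29 s=1: VC-HIT | VC [10, 25]
  [12] addr=0xe9 blk=29 s=1: L1-HIT | VC [10, 25]
  [13] addr=0xb7 blk=22 s=2: L1-HIT | VC [10, 25]
  [14] addr=0xe9 blk=29 s=1: L1-HIT | VC [10, 25]
  [15] addr=0xeb blk=29 s=1: L1-HIT | VC [10, 25]
  [16] addr=0x2c blk=5 s=1: MISS | VC [10, 25, 29]
  [17] addr=0x48 blk=9 s=1: MISS | VC [10, 25, 29, 5]
  [18] addr=0x2f blk=5 s=1: VC-HIT | VC [10, 25, 29, 9]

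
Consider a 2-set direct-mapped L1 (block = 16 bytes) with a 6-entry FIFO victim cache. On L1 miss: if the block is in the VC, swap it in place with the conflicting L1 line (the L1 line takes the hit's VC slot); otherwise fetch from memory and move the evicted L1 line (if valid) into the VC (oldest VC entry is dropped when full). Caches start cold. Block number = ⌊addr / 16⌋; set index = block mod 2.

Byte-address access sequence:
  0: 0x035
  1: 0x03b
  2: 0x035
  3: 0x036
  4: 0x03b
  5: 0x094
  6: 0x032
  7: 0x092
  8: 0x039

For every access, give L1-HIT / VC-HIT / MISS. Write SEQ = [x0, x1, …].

#0 0x35→b3/s1 MISS; vc=[]
#1 0x3b→b3/s1 L1-HIT; vc=[]
#2 0x35→b3/s1 L1-HIT; vc=[]
#3 0x36→b3/s1 L1-HIT; vc=[]
#4 0x3b→b3/s1 L1-HIT; vc=[]
#5 0x94→b9/s1 MISS; vc=[3]
#6 0x32→b3/s1 VC-HIT; vc=[9]
#7 0x92→b9/s1 VC-HIT; vc=[3]
#8 0x39→b3/s1 VC-HIT; vc=[9]

SEQ = [MISS, L1-HIT, L1-HIT, L1-HIT, L1-HIT, MISS, VC-HIT, VC-HIT, VC-HIT]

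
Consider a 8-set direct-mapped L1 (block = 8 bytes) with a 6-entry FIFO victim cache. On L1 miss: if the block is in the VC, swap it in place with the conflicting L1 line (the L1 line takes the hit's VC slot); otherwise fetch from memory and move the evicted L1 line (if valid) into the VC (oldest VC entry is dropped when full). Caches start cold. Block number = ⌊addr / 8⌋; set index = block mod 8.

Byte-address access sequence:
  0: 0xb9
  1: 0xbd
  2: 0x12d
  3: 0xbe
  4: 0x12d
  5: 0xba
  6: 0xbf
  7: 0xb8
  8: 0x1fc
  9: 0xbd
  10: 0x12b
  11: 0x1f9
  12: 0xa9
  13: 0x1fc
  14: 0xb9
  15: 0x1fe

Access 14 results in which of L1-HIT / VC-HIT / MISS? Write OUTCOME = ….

OUTCOME = VC-HIT

0: 0xb9 (blk 23, set 7) → MISS  vc=[]
1: 0xbd (blk 23, set 7) → L1-HIT  vc=[]
2: 0x12d (blk 37, set 5) → MISS  vc=[]
3: 0xbe (blk 23, set 7) → L1-HIT  vc=[]
4: 0x12d (blk 37, set 5) → L1-HIT  vc=[]
5: 0xba (blk 23, set 7) → L1-HIT  vc=[]
6: 0xbf (blk 23, set 7) → L1-HIT  vc=[]
7: 0xb8 (blk 23, set 7) → L1-HIT  vc=[]
8: 0x1fc (blk 63, set 7) → MISS  vc=[23]
9: 0xbd (blk 23, set 7) → VC-HIT  vc=[63]
10: 0x12b (blk 37, set 5) → L1-HIT  vc=[63]
11: 0x1f9 (blk 63, set 7) → VC-HIT  vc=[23]
12: 0xa9 (blk 21, set 5) → MISS  vc=[23, 37]
13: 0x1fc (blk 63, set 7) → L1-HIT  vc=[23, 37]
14: 0xb9 (blk 23, set 7) → VC-HIT  vc=[63, 37]
15: 0x1fe (blk 63, set 7) → VC-HIT  vc=[23, 37]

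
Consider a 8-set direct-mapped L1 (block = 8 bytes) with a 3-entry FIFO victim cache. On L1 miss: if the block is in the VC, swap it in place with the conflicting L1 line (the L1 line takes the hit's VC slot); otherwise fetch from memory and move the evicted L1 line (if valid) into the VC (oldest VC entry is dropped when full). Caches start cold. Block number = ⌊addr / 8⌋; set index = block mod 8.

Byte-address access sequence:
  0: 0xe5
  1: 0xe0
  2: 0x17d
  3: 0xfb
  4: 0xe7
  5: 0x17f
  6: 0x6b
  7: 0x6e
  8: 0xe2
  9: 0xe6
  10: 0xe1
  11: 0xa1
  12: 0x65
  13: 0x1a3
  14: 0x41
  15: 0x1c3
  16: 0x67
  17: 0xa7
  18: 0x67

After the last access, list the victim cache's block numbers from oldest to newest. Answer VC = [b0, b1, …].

VC = [20, 52, 8]

0: 0xe5 (blk 28, set 4) → MISS  vc=[]
1: 0xe0 (blk 28, set 4) → L1-HIT  vc=[]
2: 0x17d (blk 47, set 7) → MISS  vc=[]
3: 0xfb (blk 31, set 7) → MISS  vc=[47]
4: 0xe7 (blk 28, set 4) → L1-HIT  vc=[47]
5: 0x17f (blk 47, set 7) → VC-HIT  vc=[31]
6: 0x6b (blk 13, set 5) → MISS  vc=[31]
7: 0x6e (blk 13, set 5) → L1-HIT  vc=[31]
8: 0xe2 (blk 28, set 4) → L1-HIT  vc=[31]
9: 0xe6 (blk 28, set 4) → L1-HIT  vc=[31]
10: 0xe1 (blk 28, set 4) → L1-HIT  vc=[31]
11: 0xa1 (blk 20, set 4) → MISS  vc=[31, 28]
12: 0x65 (blk 12, set 4) → MISS  vc=[31, 28, 20]
13: 0x1a3 (blk 52, set 4) → MISS  vc=[28, 20, 12]
14: 0x41 (blk 8, set 0) → MISS  vc=[28, 20, 12]
15: 0x1c3 (blk 56, set 0) → MISS  vc=[20, 12, 8]
16: 0x67 (blk 12, set 4) → VC-HIT  vc=[20, 52, 8]
17: 0xa7 (blk 20, set 4) → VC-HIT  vc=[12, 52, 8]
18: 0x67 (blk 12, set 4) → VC-HIT  vc=[20, 52, 8]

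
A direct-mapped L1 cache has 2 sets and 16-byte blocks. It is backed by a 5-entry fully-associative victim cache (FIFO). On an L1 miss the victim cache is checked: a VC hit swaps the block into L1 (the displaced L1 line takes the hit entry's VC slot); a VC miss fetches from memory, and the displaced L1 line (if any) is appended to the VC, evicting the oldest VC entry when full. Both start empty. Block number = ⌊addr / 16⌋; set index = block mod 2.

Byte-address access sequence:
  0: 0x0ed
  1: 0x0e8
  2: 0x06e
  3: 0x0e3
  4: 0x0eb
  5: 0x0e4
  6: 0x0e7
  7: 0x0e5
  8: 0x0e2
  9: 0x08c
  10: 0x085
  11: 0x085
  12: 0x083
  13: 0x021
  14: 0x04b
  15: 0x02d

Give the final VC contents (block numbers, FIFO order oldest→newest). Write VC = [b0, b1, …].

#0 0xed→b14/s0 MISS; vc=[]
#1 0xe8→b14/s0 L1-HIT; vc=[]
#2 0x6e→b6/s0 MISS; vc=[14]
#3 0xe3→b14/s0 VC-HIT; vc=[6]
#4 0xeb→b14/s0 L1-HIT; vc=[6]
#5 0xe4→b14/s0 L1-HIT; vc=[6]
#6 0xe7→b14/s0 L1-HIT; vc=[6]
#7 0xe5→b14/s0 L1-HIT; vc=[6]
#8 0xe2→b14/s0 L1-HIT; vc=[6]
#9 0x8c→b8/s0 MISS; vc=[6,14]
#10 0x85→b8/s0 L1-HIT; vc=[6,14]
#11 0x85→b8/s0 L1-HIT; vc=[6,14]
#12 0x83→b8/s0 L1-HIT; vc=[6,14]
#13 0x21→b2/s0 MISS; vc=[6,14,8]
#14 0x4b→b4/s0 MISS; vc=[6,14,8,2]
#15 0x2d→b2/s0 VC-HIT; vc=[6,14,8,4]

VC = [6, 14, 8, 4]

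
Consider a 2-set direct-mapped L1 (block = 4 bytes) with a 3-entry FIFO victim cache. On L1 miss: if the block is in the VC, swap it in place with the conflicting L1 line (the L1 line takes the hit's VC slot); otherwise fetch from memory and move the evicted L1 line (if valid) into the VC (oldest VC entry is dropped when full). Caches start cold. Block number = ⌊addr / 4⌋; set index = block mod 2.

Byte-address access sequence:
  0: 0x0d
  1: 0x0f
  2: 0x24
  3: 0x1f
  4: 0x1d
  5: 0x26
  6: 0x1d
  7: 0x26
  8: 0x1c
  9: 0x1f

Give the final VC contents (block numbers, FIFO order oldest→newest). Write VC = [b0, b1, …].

VC = [3, 9]

0: 0xd (blk 3, set 1) → MISS  vc=[]
1: 0xf (blk 3, set 1) → L1-HIT  vc=[]
2: 0x24 (blk 9, set 1) → MISS  vc=[3]
3: 0x1f (blk 7, set 1) → MISS  vc=[3, 9]
4: 0x1d (blk 7, set 1) → L1-HIT  vc=[3, 9]
5: 0x26 (blk 9, set 1) → VC-HIT  vc=[3, 7]
6: 0x1d (blk 7, set 1) → VC-HIT  vc=[3, 9]
7: 0x26 (blk 9, set 1) → VC-HIT  vc=[3, 7]
8: 0x1c (blk 7, set 1) → VC-HIT  vc=[3, 9]
9: 0x1f (blk 7, set 1) → L1-HIT  vc=[3, 9]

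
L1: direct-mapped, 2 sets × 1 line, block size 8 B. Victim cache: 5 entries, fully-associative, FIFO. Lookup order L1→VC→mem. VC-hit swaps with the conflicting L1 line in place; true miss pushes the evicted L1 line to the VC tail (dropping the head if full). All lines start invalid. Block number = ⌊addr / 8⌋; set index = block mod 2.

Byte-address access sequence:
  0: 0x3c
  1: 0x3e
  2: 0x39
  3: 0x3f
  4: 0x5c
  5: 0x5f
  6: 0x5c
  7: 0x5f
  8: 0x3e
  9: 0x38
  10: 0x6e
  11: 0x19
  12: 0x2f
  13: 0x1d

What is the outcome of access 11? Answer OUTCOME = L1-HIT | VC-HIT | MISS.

0: 0x3c (blk 7, set 1) → MISS  vc=[]
1: 0x3e (blk 7, set 1) → L1-HIT  vc=[]
2: 0x39 (blk 7, set 1) → L1-HIT  vc=[]
3: 0x3f (blk 7, set 1) → L1-HIT  vc=[]
4: 0x5c (blk 11, set 1) → MISS  vc=[7]
5: 0x5f (blk 11, set 1) → L1-HIT  vc=[7]
6: 0x5c (blk 11, set 1) → L1-HIT  vc=[7]
7: 0x5f (blk 11, set 1) → L1-HIT  vc=[7]
8: 0x3e (blk 7, set 1) → VC-HIT  vc=[11]
9: 0x38 (blk 7, set 1) → L1-HIT  vc=[11]
10: 0x6e (blk 13, set 1) → MISS  vc=[11, 7]
11: 0x19 (blk 3, set 1) → MISS  vc=[11, 7, 13]
12: 0x2f (blk 5, set 1) → MISS  vc=[11, 7, 13, 3]
13: 0x1d (blk 3, set 1) → VC-HIT  vc=[11, 7, 13, 5]

OUTCOME = MISS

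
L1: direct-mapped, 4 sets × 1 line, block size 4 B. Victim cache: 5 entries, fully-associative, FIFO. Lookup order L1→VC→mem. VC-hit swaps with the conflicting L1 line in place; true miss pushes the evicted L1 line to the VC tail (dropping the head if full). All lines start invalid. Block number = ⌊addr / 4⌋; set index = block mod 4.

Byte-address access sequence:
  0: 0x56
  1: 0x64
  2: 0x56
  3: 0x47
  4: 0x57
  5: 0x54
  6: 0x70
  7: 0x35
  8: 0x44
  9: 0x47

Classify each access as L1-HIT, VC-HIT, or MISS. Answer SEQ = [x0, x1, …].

SEQ = [MISS, MISS, VC-HIT, MISS, VC-HIT, L1-HIT, MISS, MISS, VC-HIT, L1-HIT]

0: 0x56 (blk 21, set 1) → MISS  vc=[]
1: 0x64 (blk 25, set 1) → MISS  vc=[21]
2: 0x56 (blk 21, set 1) → VC-HIT  vc=[25]
3: 0x47 (blk 17, set 1) → MISS  vc=[25, 21]
4: 0x57 (blk 21, set 1) → VC-HIT  vc=[25, 17]
5: 0x54 (blk 21, set 1) → L1-HIT  vc=[25, 17]
6: 0x70 (blk 28, set 0) → MISS  vc=[25, 17]
7: 0x35 (blk 13, set 1) → MISS  vc=[25, 17, 21]
8: 0x44 (blk 17, set 1) → VC-HIT  vc=[25, 13, 21]
9: 0x47 (blk 17, set 1) → L1-HIT  vc=[25, 13, 21]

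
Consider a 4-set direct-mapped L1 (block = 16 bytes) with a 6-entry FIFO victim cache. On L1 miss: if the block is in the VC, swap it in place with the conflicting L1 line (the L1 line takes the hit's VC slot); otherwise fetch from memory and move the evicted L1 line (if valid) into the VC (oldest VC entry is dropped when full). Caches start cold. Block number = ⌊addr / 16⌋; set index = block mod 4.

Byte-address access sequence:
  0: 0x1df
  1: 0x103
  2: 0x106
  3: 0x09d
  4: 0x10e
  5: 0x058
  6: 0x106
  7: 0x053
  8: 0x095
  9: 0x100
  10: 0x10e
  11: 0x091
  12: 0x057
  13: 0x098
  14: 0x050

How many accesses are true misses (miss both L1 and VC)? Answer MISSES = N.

0: 0x1df (blk 29, set 1) → MISS  vc=[]
1: 0x103 (blk 16, set 0) → MISS  vc=[]
2: 0x106 (blk 16, set 0) → L1-HIT  vc=[]
3: 0x9d (blk 9, set 1) → MISS  vc=[29]
4: 0x10e (blk 16, set 0) → L1-HIT  vc=[29]
5: 0x58 (blk 5, set 1) → MISS  vc=[29, 9]
6: 0x106 (blk 16, set 0) → L1-HIT  vc=[29, 9]
7: 0x53 (blk 5, set 1) → L1-HIT  vc=[29, 9]
8: 0x95 (blk 9, set 1) → VC-HIT  vc=[29, 5]
9: 0x100 (blk 16, set 0) → L1-HIT  vc=[29, 5]
10: 0x10e (blk 16, set 0) → L1-HIT  vc=[29, 5]
11: 0x91 (blk 9, set 1) → L1-HIT  vc=[29, 5]
12: 0x57 (blk 5, set 1) → VC-HIT  vc=[29, 9]
13: 0x98 (blk 9, set 1) → VC-HIT  vc=[29, 5]
14: 0x50 (blk 5, set 1) → VC-HIT  vc=[29, 9]

MISSES = 4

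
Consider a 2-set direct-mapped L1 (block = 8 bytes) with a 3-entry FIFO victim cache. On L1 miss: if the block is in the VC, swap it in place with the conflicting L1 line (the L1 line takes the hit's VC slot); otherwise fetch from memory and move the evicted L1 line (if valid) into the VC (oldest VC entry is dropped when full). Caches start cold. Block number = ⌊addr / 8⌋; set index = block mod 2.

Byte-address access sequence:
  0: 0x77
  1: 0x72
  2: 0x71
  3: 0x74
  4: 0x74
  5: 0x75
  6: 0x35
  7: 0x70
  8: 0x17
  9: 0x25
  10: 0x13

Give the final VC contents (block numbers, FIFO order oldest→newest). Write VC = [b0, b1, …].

VC = [6, 14, 4]

#0 0x77→b14/s0 MISS; vc=[]
#1 0x72→b14/s0 L1-HIT; vc=[]
#2 0x71→b14/s0 L1-HIT; vc=[]
#3 0x74→b14/s0 L1-HIT; vc=[]
#4 0x74→b14/s0 L1-HIT; vc=[]
#5 0x75→b14/s0 L1-HIT; vc=[]
#6 0x35→b6/s0 MISS; vc=[14]
#7 0x70→b14/s0 VC-HIT; vc=[6]
#8 0x17→b2/s0 MISS; vc=[6,14]
#9 0x25→b4/s0 MISS; vc=[6,14,2]
#10 0x13→b2/s0 VC-HIT; vc=[6,14,4]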